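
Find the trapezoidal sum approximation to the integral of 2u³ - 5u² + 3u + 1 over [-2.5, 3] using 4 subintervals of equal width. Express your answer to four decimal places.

-46.5137

Δu = (3 − (-2.5))/4 = 1.375.
f(-2.5) = -69, f(-1.125) = -11.55078125, f(0.25) = 1.46875, f(1.625) = 1.25390625, f(3) = 19.
T_4 = (Δu/2)·[f(u_0) + 2f(u_1) + 2f(u_2) + 2f(u_3) + f(u_4)].
Sum ≈ -46.5137.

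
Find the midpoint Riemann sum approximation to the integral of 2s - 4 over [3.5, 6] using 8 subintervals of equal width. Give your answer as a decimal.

13.75

Δs = (6 − 3.5)/8 = 0.3125.
Midpoints: 3.65625, 3.96875, 4.28125, 4.59375, 4.90625, 5.21875, 5.53125, 5.84375.
f(3.65625) = 3.3125, f(3.96875) = 3.9375, f(4.28125) = 4.5625, f(4.59375) = 5.1875, f(4.90625) = 5.8125, f(5.21875) = 6.4375, f(5.53125) = 7.0625, f(5.84375) = 7.6875.
Sum = Δs · [f(3.65625) + f(3.96875) + f(4.28125) + ...].
Sum = 13.75.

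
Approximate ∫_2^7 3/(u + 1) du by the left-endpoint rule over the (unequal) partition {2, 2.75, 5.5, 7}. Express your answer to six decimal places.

Subinterval widths: 0.75, 2.75, 1.5.
Left endpoints: 2, 2.75, 5.5.
f(2) = 1, f(2.75) = 0.8, f(5.5) = 6/13.
Sum = Σ Δu_i · f(u_i).
Sum ≈ 3.642308.

3.642308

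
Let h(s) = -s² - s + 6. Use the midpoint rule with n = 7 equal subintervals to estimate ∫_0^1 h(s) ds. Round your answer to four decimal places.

Δs = (1 − 0)/7 = 1/7.
Midpoints: 1/14, 3/14, 5/14, 0.5, 9/14, 11/14, 13/14.
h(1/14) = 1161/196, h(3/14) = 1125/196, h(5/14) = 1081/196, h(0.5) = 5.25, h(9/14) = 969/196, h(11/14) = 901/196, h(13/14) = 825/196.
Sum = Δs · [h(1/14) + h(3/14) + h(5/14) + ...].
Sum ≈ 5.1684.

5.1684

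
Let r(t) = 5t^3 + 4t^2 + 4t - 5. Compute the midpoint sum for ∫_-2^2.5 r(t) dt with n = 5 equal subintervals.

Δt = (2.5 − (-2))/5 = 0.9.
Midpoints: -1.55, -0.65, 0.25, 1.15, 2.05.
r(-1.55) = -20.209375, r(-0.65) = -7.283125, r(0.25) = -3.671875, r(1.15) = 12.494375, r(2.05) = 63.085625.
Sum = Δt · [r(-1.55) + r(-0.65) + r(0.25) + r(1.15) + r(2.05)].
Sum = 39.9740625.

39.9740625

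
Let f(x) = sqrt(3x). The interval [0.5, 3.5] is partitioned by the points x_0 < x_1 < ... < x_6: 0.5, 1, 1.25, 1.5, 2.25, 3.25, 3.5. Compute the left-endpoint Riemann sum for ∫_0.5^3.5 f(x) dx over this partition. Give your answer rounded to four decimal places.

6.4992

Subinterval widths: 0.5, 0.25, 0.25, 0.75, 1, 0.25.
Left endpoints: 0.5, 1, 1.25, 1.5, 2.25, 3.25.
f(0.5) ≈ 1.2247, f(1) ≈ 1.7321, f(1.25) ≈ 1.9365, f(1.5) ≈ 2.1213, f(2.25) ≈ 2.5981, f(3.25) ≈ 3.1225.
Sum = Σ Δx_i · f(x_i).
Sum ≈ 6.4992.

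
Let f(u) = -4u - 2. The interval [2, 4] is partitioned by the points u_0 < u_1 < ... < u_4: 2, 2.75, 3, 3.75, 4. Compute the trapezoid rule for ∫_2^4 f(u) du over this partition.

-28

Subinterval widths: 0.75, 0.25, 0.75, 0.25.
f(2) = -10, f(2.75) = -13, f(3) = -14, f(3.75) = -17, f(4) = -18.
On each subinterval the trapezoid contributes (Δu_i/2)·[f(u_{i-1}) + f(u_i)].
Sum = -28.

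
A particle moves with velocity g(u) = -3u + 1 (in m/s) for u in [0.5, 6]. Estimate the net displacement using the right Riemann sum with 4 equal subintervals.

-59.46875

Δu = (6 − 0.5)/4 = 1.375.
Right endpoints: 1.875, 3.25, 4.625, 6.
g(1.875) = -4.625, g(3.25) = -8.75, g(4.625) = -12.875, g(6) = -17.
Sum = Δu · [g(1.875) + g(3.25) + g(4.625) + g(6)].
Sum = -59.46875.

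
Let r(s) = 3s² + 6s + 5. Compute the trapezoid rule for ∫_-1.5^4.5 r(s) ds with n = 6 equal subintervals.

181.5

Δs = (4.5 − (-1.5))/6 = 1.
r(-1.5) = 2.75, r(-0.5) = 2.75, r(0.5) = 8.75, r(1.5) = 20.75, r(2.5) = 38.75, r(3.5) = 62.75, r(4.5) = 92.75.
T_6 = (Δs/2)·[r(s_0) + 2r(s_1) + ... + 2r(s_{5}) + r(s_6)].
Sum = 181.5.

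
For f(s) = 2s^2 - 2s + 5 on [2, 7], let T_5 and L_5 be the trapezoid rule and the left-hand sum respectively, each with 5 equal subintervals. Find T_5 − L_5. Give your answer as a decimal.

T_5 = 205.
L_5 = 165.
T_5 − L_5 = 40.

40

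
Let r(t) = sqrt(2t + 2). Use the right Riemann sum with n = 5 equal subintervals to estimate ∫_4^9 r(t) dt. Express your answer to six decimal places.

19.920536

Δt = (9 − 4)/5 = 1.
Right endpoints: 5, 6, 7, 8, 9.
r(5) ≈ 3.464102, r(6) ≈ 3.741657, r(7) ≈ 4.000000, r(8) ≈ 4.242641, r(9) ≈ 4.472136.
Sum = Δt · [r(5) + r(6) + r(7) + r(8) + r(9)].
Sum ≈ 19.920536.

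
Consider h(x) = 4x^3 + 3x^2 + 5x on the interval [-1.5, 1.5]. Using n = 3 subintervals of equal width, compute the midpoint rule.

Δx = (1.5 − (-1.5))/3 = 1.
Midpoints: -1, 0, 1.
h(-1) = -6, h(0) = 0, h(1) = 12.
Sum = Δx · [h(-1) + h(0) + h(1)].
Sum = 6.

6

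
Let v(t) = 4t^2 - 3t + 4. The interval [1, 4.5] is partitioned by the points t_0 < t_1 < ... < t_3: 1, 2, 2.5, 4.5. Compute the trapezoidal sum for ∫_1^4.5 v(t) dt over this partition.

111.375

Subinterval widths: 1, 0.5, 2.
v(1) = 5, v(2) = 14, v(2.5) = 21.5, v(4.5) = 71.5.
On each subinterval the trapezoid contributes (Δt_i/2)·[v(t_{i-1}) + v(t_i)].
Sum = 111.375.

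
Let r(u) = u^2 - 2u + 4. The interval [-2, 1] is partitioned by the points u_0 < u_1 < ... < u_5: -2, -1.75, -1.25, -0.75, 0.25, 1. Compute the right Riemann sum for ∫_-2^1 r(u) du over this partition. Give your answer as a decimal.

Subinterval widths: 0.25, 0.5, 0.5, 1, 0.75.
Right endpoints: -1.75, -1.25, -0.75, 0.25, 1.
r(-1.75) = 10.5625, r(-1.25) = 8.0625, r(-0.75) = 6.0625, r(0.25) = 3.5625, r(1) = 3.
Sum = Σ Δu_i · r(u_i).
Sum = 15.515625.

15.515625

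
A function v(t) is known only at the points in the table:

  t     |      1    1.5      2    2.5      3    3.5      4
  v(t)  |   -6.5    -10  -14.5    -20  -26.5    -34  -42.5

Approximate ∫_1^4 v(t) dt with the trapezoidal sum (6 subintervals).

Δt = 0.5.
T_6 = (0.5/2)·[(-6.5) + 2·(-10) + 2·(-14.5) + 2·(-20) + 2·(-26.5) + 2·(-34) + (-42.5)] = -64.75.

-64.75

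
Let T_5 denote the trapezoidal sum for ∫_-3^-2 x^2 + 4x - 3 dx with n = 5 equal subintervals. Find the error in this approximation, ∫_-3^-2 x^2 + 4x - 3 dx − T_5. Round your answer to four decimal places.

Exact integral: ∫_-3^-2 f(x) dx ≈ -6.666667.
T_5 = -6.66.
Error ≈ -6.666667 − (-6.66) ≈ -0.0067.

-0.0067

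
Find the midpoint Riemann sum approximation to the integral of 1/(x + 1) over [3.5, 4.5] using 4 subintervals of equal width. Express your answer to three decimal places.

Δx = (4.5 − 3.5)/4 = 0.25.
Midpoints: 3.625, 3.875, 4.125, 4.375.
f(3.625) = 8/37, f(3.875) = 8/39, f(4.125) = 8/41, f(4.375) = 8/43.
Sum = Δx · [f(3.625) + f(3.875) + f(4.125) + f(4.375)].
Sum ≈ 0.201.

0.201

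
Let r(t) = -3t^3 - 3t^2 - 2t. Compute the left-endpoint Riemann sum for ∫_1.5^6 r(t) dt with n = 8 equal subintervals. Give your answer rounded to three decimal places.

-1012.889

Δt = (6 − 1.5)/8 = 0.5625.
Left endpoints: 1.5, 2.0625, 2.625, 3.1875, 3.75, 4.3125, 4.875, 5.4375.
r(1.5) = -19.875, r(2.0625) = -176979/4096, r(2.625) = -41055/512, r(3.1875) = -548913/4096, r(3.75) = -207.890625, r(4.3125) = -1249383/4096, r(4.875) = -219453/512, r(5.4375) = -2383365/4096.
Sum = Δt · [r(1.5) + r(2.0625) + r(2.625) + ...].
Sum ≈ -1012.889.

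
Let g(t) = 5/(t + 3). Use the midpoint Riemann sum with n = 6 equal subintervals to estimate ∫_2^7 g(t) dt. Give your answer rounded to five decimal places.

3.46142

Δt = (7 − 2)/6 = 5/6.
Midpoints: 29/12, 3.25, 49/12, 59/12, 5.75, 79/12.
g(29/12) = 12/13, g(3.25) = 0.8, g(49/12) = 12/17, g(59/12) = 12/19, g(5.75) = 4/7, g(79/12) = 12/23.
Sum = Δt · [g(29/12) + g(3.25) + g(49/12) + ...].
Sum ≈ 3.46142.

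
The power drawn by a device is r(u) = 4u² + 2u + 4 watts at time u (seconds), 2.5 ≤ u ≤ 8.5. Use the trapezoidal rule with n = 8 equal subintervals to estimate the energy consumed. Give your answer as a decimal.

890.25

Δu = (8.5 − 2.5)/8 = 0.75.
r(2.5) = 34, r(3.25) = 52.75, r(4) = 76, r(4.75) = 103.75, r(5.5) = 136, r(6.25) = 172.75, r(7) = 214, r(7.75) = 259.75, r(8.5) = 310.
T_8 = (Δu/2)·[r(u_0) + 2r(u_1) + ... + 2r(u_{7}) + r(u_8)].
Sum = 890.25.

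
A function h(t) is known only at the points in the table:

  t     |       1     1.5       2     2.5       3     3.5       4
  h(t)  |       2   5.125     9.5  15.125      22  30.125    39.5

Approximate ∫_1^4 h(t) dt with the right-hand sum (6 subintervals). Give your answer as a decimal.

60.6875

Δt = 0.5.
Sum = 0.5·[5.125 + 9.5 + 15.125 + 22 + 30.125 + 39.5] = 60.6875.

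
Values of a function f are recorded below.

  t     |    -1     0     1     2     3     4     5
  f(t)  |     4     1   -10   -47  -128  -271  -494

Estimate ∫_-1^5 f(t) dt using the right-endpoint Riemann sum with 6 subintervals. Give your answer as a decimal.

Δt = 1.
Sum = 1·[1 + (-10) + (-47) + (-128) + (-271) + (-494)] = -949.

-949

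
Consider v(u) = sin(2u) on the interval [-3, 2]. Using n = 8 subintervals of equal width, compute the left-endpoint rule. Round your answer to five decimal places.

Δu = (2 − (-3))/8 = 0.625.
Left endpoints: -3, -2.375, -1.75, -1.125, -0.5, 0.125, 0.75, 1.375.
v(-3) ≈ 0.27942, v(-2.375) ≈ 0.99929, v(-1.75) ≈ 0.35078, v(-1.125) ≈ -0.77807, v(-0.5) ≈ -0.84147, v(0.125) ≈ 0.24740, v(0.75) ≈ 0.99749, v(1.375) ≈ 0.38166.
Sum = Δu · [v(-3) + v(-2.375) + v(-1.75) + ...].
Sum ≈ 1.02282.

1.02282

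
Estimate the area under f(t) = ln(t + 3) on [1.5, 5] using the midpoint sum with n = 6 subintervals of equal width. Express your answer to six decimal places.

Δt = (5 − 1.5)/6 = 7/12.
Midpoints: 43/24, 2.375, 71/24, 85/24, 4.125, 113/24.
f(43/24) ≈ 1.566878, f(2.375) ≈ 1.681759, f(71/24) ≈ 1.784791, f(85/24) ≈ 1.878192, f(4.125) ≈ 1.963610, f(113/24) ≈ 2.042302.
Sum = Δt · [f(43/24) + f(2.375) + f(71/24) + ...].
Sum ≈ 6.368560.

6.368560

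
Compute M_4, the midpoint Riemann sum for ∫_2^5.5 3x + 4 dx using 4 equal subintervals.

53.375

Δx = (5.5 − 2)/4 = 0.875.
Midpoints: 2.4375, 3.3125, 4.1875, 5.0625.
f(2.4375) = 11.3125, f(3.3125) = 13.9375, f(4.1875) = 16.5625, f(5.0625) = 19.1875.
Sum = Δx · [f(2.4375) + f(3.3125) + f(4.1875) + f(5.0625)].
Sum = 53.375.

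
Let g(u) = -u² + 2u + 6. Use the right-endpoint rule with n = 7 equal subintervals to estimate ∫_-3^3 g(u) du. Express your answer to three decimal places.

Δu = (3 − (-3))/7 = 6/7.
Right endpoints: -15/7, -9/7, -3/7, 3/7, 9/7, 15/7, 3.
g(-15/7) = -141/49, g(-9/7) = 87/49, g(-3/7) = 243/49, g(3/7) = 327/49, g(9/7) = 339/49, g(15/7) = 279/49, g(3) = 3.
Sum = Δu · [g(-15/7) + g(-9/7) + g(-3/7) + ...].
Sum ≈ 22.408.

22.408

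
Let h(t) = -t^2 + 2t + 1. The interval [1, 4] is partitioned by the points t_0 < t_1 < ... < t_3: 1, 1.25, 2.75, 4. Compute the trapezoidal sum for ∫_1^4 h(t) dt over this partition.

-3.890625

Subinterval widths: 0.25, 1.5, 1.25.
h(1) = 2, h(1.25) = 1.9375, h(2.75) = -1.0625, h(4) = -7.
On each subinterval the trapezoid contributes (Δt_i/2)·[h(t_{i-1}) + h(t_i)].
Sum = -3.890625.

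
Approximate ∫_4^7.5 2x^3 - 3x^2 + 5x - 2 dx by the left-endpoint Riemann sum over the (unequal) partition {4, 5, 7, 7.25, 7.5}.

796.6796875

Subinterval widths: 1, 2, 0.25, 0.25.
Left endpoints: 4, 5, 7, 7.25.
f(4) = 98, f(5) = 198, f(7) = 572, f(7.25) = 638.71875.
Sum = Σ Δx_i · f(x_i).
Sum = 796.6796875.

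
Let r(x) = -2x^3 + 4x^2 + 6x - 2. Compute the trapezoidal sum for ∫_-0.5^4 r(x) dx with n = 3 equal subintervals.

-15.1875

Δx = (4 − (-0.5))/3 = 1.5.
r(-0.5) = -3.75, r(1) = 6, r(2.5) = 6.75, r(4) = -42.
T_3 = (Δx/2)·[r(x_0) + 2r(x_1) + 2r(x_2) + r(x_3)].
Sum = -15.1875.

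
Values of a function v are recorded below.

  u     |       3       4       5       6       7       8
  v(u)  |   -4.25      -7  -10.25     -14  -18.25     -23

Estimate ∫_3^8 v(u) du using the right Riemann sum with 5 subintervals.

Δu = 1.
Sum = 1·[(-7) + (-10.25) + (-14) + (-18.25) + (-23)] = -72.5.

-72.5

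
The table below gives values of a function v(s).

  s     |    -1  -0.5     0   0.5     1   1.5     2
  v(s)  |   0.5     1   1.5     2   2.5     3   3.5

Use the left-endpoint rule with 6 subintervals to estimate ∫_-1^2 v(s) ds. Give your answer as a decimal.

5.25

Δs = 0.5.
Sum = 0.5·[0.5 + 1 + 1.5 + 2 + 2.5 + 3] = 5.25.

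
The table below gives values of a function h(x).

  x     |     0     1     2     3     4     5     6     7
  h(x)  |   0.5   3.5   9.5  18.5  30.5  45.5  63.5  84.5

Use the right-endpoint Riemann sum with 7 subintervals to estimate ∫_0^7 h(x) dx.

Δx = 1.
Sum = 1·[3.5 + 9.5 + 18.5 + 30.5 + 45.5 + 63.5 + 84.5] = 255.5.

255.5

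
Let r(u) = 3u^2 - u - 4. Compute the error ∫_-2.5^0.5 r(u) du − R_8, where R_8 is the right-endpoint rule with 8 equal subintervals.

3.7265625

Exact integral: ∫_-2.5^0.5 r(u) du = 6.75.
R_8 = 3.0234375.
Error = 6.75 − 3.0234375 = 3.7265625.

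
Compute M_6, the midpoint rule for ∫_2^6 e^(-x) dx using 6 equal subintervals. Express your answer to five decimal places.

0.13043

Δx = (6 − 2)/6 = 2/3.
Midpoints: 7/3, 3, 11/3, 13/3, 5, 17/3.
f(7/3) ≈ 0.09697, f(3) ≈ 0.04979, f(11/3) ≈ 0.02556, f(13/3) ≈ 0.01312, f(5) ≈ 0.00674, f(17/3) ≈ 0.00346.
Sum = Δx · [f(7/3) + f(3) + f(11/3) + ...].
Sum ≈ 0.13043.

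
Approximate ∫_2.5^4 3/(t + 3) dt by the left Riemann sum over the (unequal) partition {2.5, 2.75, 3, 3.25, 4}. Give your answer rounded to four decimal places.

0.7518

Subinterval widths: 0.25, 0.25, 0.25, 0.75.
Left endpoints: 2.5, 2.75, 3, 3.25.
f(2.5) = 6/11, f(2.75) = 12/23, f(3) = 0.5, f(3.25) = 0.48.
Sum = Σ Δt_i · f(t_i).
Sum ≈ 0.7518.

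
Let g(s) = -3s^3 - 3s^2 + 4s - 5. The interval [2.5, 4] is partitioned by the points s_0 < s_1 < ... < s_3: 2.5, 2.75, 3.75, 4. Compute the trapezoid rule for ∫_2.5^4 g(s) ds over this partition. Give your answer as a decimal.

Subinterval widths: 0.25, 1, 0.25.
g(2.5) = -60.625, g(2.75) = -79.078125, g(3.75) = -190.390625, g(4) = -229.
On each subinterval the trapezoid contributes (Δs_i/2)·[g(s_{i-1}) + g(s_i)].
Sum = -204.62109375.

-204.62109375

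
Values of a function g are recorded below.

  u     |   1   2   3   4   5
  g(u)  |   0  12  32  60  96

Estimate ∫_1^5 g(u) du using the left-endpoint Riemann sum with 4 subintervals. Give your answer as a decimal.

104

Δu = 1.
Sum = 1·[0 + 12 + 32 + 60] = 104.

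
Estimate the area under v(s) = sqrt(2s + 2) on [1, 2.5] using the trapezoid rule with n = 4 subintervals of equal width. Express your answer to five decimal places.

3.50532

Δs = (2.5 − 1)/4 = 0.375.
v(1) ≈ 2.00000, v(1.375) ≈ 2.17945, v(1.75) ≈ 2.34521, v(2.125) ≈ 2.50000, v(2.5) ≈ 2.64575.
T_4 = (Δs/2)·[v(s_0) + 2v(s_1) + 2v(s_2) + 2v(s_3) + v(s_4)].
Sum ≈ 3.50532.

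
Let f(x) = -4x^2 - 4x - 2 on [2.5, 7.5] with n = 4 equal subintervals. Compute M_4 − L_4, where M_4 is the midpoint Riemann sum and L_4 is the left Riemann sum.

-129.6875

M_4 = -649.0625.
L_4 = -519.375.
M_4 − L_4 = -129.6875.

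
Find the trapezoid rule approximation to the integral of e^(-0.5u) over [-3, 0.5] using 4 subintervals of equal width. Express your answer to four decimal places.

Δu = (0.5 − (-3))/4 = 0.875.
f(-3) ≈ 4.4817, f(-2.125) ≈ 2.8936, f(-1.25) ≈ 1.8682, f(-0.375) ≈ 1.2062, f(0.5) ≈ 0.7788.
T_4 = (Δu/2)·[f(u_0) + 2f(u_1) + 2f(u_2) + 2f(u_3) + f(u_4)].
Sum ≈ 7.5235.

7.5235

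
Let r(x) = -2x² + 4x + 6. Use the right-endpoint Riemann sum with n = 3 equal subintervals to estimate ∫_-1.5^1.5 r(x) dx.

Δx = (1.5 − (-1.5))/3 = 1.
Right endpoints: -0.5, 0.5, 1.5.
r(-0.5) = 3.5, r(0.5) = 7.5, r(1.5) = 7.5.
Sum = Δx · [r(-0.5) + r(0.5) + r(1.5)].
Sum = 18.5.

18.5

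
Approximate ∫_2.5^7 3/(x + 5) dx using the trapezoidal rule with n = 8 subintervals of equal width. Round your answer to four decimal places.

1.4109

Δx = (7 − 2.5)/8 = 0.5625.
f(2.5) = 0.4, f(3.0625) = 16/43, f(3.625) = 8/23, f(4.1875) = 16/49, f(4.75) = 4/13, f(5.3125) = 16/55, f(5.875) = 8/29, f(6.4375) = 16/61, f(7) = 0.25.
T_8 = (Δx/2)·[f(x_0) + 2f(x_1) + ... + 2f(x_{7}) + f(x_8)].
Sum ≈ 1.4109.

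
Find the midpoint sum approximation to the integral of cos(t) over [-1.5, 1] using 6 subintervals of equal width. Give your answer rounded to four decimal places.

1.8523

Δt = (1 − (-1.5))/6 = 5/12.
Midpoints: -31/24, -0.875, -11/24, -1/24, 0.375, 19/24.
f(-31/24) ≈ 0.2755, f(-0.875) ≈ 0.6410, f(-11/24) ≈ 0.8968, f(-1/24) ≈ 0.9991, f(0.375) ≈ 0.9305, f(19/24) ≈ 0.7027.
Sum = Δt · [f(-31/24) + f(-0.875) + f(-11/24) + ...].
Sum ≈ 1.8523.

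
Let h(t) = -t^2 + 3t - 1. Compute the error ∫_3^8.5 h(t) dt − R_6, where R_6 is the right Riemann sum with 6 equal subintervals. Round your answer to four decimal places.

Exact integral: ∫_3^8.5 h(t) dt ≈ -106.333333.
R_6 ≈ -128.530671.
Error ≈ -106.333333 − (-128.530671) ≈ 22.1973.

22.1973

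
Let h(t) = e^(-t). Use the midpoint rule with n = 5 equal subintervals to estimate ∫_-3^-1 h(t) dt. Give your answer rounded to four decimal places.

17.2520

Δt = (-1 − (-3))/5 = 0.4.
Midpoints: -2.8, -2.4, -2, -1.6, -1.2.
h(-2.8) ≈ 16.4446, h(-2.4) ≈ 11.0232, h(-2) ≈ 7.3891, h(-1.6) ≈ 4.9530, h(-1.2) ≈ 3.3201.
Sum = Δt · [h(-2.8) + h(-2.4) + h(-2) + h(-1.6) + h(-1.2)].
Sum ≈ 17.2520.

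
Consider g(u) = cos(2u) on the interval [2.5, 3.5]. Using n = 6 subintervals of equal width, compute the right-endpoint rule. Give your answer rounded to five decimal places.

0.83965

Δu = (3.5 − 2.5)/6 = 1/6.
Right endpoints: 8/3, 17/6, 3, 19/6, 10/3, 3.5.
g(8/3) ≈ 0.58180, g(17/6) ≈ 0.81590, g(3) ≈ 0.96017, g(19/6) ≈ 0.99874, g(10/3) ≈ 0.92737, g(3.5) ≈ 0.75390.
Sum = Δu · [g(8/3) + g(17/6) + g(3) + ...].
Sum ≈ 0.83965.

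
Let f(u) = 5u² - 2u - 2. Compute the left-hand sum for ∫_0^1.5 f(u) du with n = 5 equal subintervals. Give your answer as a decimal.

-0.75

Δu = (1.5 − 0)/5 = 0.3.
Left endpoints: 0, 0.3, 0.6, 0.9, 1.2.
f(0) = -2, f(0.3) = -2.15, f(0.6) = -1.4, f(0.9) = 0.25, f(1.2) = 2.8.
Sum = Δu · [f(0) + f(0.3) + f(0.6) + f(0.9) + f(1.2)].
Sum = -0.75.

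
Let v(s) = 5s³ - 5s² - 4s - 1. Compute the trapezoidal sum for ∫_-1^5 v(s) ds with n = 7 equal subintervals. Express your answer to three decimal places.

534.367

Δs = (5 − (-1))/7 = 6/7.
v(-1) = -7, v(-1/7) = -187/343, v(5/7) = -1573/343, v(11/7) = -79/343, v(17/7) = 10775/343, v(23/7) = 37469/343, v(29/7) = 86483/343, v(5) = 479.
T_7 = (Δs/2)·[v(s_0) + 2v(s_1) + ... + 2v(s_{6}) + v(s_7)].
Sum ≈ 534.367.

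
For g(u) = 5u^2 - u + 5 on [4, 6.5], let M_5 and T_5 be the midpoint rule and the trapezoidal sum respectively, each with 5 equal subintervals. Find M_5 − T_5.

M_5 = 350.15625.
T_5 = 350.9375.
M_5 − T_5 = -0.78125.

-0.78125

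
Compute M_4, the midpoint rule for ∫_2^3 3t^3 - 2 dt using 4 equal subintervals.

Δt = (3 − 2)/4 = 0.25.
Midpoints: 2.125, 2.375, 2.625, 2.875.
f(2.125) = 13715/512, f(2.375) = 19553/512, f(2.625) = 26759/512, f(2.875) = 35477/512.
Sum = Δt · [f(2.125) + f(2.375) + f(2.625) + f(2.875)].
Sum = 46.6328125.

46.6328125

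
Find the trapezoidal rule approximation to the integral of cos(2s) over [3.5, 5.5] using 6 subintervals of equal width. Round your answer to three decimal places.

-0.798

Δs = (5.5 − 3.5)/6 = 1/3.
f(3.5) ≈ 0.754, f(23/6) ≈ 0.186, f(25/6) ≈ -0.461, f(4.5) ≈ -0.911, f(29/6) ≈ -0.971, f(31/6) ≈ -0.615, f(5.5) ≈ 0.004.
T_6 = (Δs/2)·[f(s_0) + 2f(s_1) + ... + 2f(s_{5}) + f(s_6)].
Sum ≈ -0.798.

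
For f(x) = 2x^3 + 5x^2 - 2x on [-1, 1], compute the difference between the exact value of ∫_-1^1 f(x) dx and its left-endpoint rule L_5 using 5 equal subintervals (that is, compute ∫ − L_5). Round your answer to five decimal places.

-0.26667

Exact integral: ∫_-1^1 f(x) dx ≈ 3.3333333.
L_5 = 3.6.
Error ≈ 3.3333333 − 3.6 ≈ -0.26667.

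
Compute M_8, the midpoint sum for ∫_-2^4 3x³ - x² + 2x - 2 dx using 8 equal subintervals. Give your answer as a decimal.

Δx = (4 − (-2))/8 = 0.75.
Midpoints: -1.625, -0.875, -0.125, 0.625, 1.375, 2.125, 2.875, 3.625.
f(-1.625) = -10631/512, f(-0.875) = -3341/512, f(-0.125) = -1163/512, f(0.625) = -209/512, f(1.375) = 3409/512, f(2.125) = 13579/512, f(2.875) = 34189/512, f(3.625) = 69127/512.
Sum = Δx · [f(-1.625) + f(-0.875) + f(-0.125) + ...].
Sum = 153.75.

153.75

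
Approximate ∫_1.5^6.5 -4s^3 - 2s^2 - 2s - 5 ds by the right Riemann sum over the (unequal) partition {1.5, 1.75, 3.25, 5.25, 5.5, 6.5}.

-2949.296875

Subinterval widths: 0.25, 1.5, 2, 0.25, 1.
Right endpoints: 1.75, 3.25, 5.25, 5.5, 6.5.
f(1.75) = -36.0625, f(3.25) = -169.9375, f(5.25) = -649.4375, f(5.5) = -742, f(6.5) = -1201.
Sum = Σ Δs_i · f(s_i).
Sum = -2949.296875.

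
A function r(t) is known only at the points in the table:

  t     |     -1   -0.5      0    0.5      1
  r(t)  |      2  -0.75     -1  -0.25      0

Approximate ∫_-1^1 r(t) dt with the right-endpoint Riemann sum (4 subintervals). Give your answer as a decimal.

Δt = 0.5.
Sum = 0.5·[(-0.75) + (-1) + (-0.25) + 0] = -1.

-1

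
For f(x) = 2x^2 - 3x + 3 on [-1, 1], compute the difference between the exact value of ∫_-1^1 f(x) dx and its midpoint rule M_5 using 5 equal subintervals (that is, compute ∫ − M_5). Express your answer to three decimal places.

Exact integral: ∫_-1^1 f(x) dx ≈ 7.33333.
M_5 = 7.28.
Error ≈ 7.33333 − 7.28 ≈ 0.053.

0.053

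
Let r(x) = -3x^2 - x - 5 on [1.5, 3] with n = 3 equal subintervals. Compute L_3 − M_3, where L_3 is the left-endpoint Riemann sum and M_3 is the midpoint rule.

5.15625

L_3 = -29.25.
M_3 = -34.40625.
L_3 − M_3 = 5.15625.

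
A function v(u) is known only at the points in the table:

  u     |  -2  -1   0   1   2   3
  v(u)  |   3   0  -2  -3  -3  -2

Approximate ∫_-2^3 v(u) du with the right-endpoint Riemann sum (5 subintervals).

-10

Δu = 1.
Sum = 1·[0 + (-2) + (-3) + (-3) + (-2)] = -10.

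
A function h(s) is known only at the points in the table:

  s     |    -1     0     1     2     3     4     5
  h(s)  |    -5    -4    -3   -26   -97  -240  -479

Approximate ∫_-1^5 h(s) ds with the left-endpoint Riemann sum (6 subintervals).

-375

Δs = 1.
Sum = 1·[(-5) + (-4) + (-3) + (-26) + (-97) + (-240)] = -375.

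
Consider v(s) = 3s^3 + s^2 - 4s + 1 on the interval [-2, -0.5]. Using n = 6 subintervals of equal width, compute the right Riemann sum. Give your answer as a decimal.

1.24609375

Δs = (-0.5 − (-2))/6 = 0.25.
Right endpoints: -1.75, -1.5, -1.25, -1, -0.75, -0.5.
v(-1.75) = -5.015625, v(-1.5) = -0.875, v(-1.25) = 1.703125, v(-1) = 3, v(-0.75) = 3.296875, v(-0.5) = 2.875.
Sum = Δs · [v(-1.75) + v(-1.5) + v(-1.25) + ...].
Sum = 1.24609375.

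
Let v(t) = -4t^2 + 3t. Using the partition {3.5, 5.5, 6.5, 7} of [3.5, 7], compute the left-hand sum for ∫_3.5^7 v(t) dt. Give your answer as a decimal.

Subinterval widths: 2, 1, 0.5.
Left endpoints: 3.5, 5.5, 6.5.
v(3.5) = -38.5, v(5.5) = -104.5, v(6.5) = -149.5.
Sum = Σ Δt_i · v(t_i).
Sum = -256.25.

-256.25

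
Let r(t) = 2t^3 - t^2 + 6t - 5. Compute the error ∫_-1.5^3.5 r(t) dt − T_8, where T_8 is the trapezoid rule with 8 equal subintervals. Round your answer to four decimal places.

-1.6276

Exact integral: ∫_-1.5^3.5 r(t) dt ≈ 62.083333.
T_8 = 63.7109375.
Error ≈ 62.083333 − 63.7109375 ≈ -1.6276.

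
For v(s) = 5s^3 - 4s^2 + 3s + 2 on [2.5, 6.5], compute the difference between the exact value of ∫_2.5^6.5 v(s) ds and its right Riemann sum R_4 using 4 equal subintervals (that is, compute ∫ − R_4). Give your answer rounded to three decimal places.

-623.833

Exact integral: ∫_2.5^6.5 v(s) ds ≈ 1899.16667.
R_4 = 2523.
Error ≈ 1899.16667 − 2523 ≈ -623.833.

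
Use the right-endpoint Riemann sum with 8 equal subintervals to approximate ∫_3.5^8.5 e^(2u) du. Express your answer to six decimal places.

21158040.038431

Δu = (8.5 − 3.5)/8 = 0.625.
Right endpoints: 4.125, 4.75, 5.375, 6, 6.625, 7.25, 7.875, 8.5.
f(4.125) ≈ 3827.625821, f(4.75) ≈ 13359.726830, f(5.375) ≈ 46630.028454, f(6) ≈ 162754.791419, f(6.625) ≈ 568070.040022, f(7.25) ≈ 1982759.263538, f(7.875) ≈ 6920509.831831, f(8.5) ≈ 24154952.753575.
Sum = Δu · [f(4.125) + f(4.75) + f(5.375) + ...].
Sum ≈ 21158040.038431.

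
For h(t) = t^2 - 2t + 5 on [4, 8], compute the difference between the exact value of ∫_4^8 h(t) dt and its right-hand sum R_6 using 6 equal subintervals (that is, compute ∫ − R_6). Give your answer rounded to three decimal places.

-13.630

Exact integral: ∫_4^8 h(t) dt ≈ 121.33333.
R_6 ≈ 134.96296.
Error ≈ 121.33333 − 134.96296 ≈ -13.630.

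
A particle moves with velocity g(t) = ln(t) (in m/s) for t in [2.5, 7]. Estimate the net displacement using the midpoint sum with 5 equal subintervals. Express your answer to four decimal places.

Δt = (7 − 2.5)/5 = 0.9.
Midpoints: 2.95, 3.85, 4.75, 5.65, 6.55.
g(2.95) ≈ 1.0818, g(3.85) ≈ 1.3481, g(4.75) ≈ 1.5581, g(5.65) ≈ 1.7317, g(6.55) ≈ 1.8795.
Sum = Δt · [g(2.95) + g(3.85) + g(4.75) + g(5.65) + g(6.55)].
Sum ≈ 6.8392.

6.8392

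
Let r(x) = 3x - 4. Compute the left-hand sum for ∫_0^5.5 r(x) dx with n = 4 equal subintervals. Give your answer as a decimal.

Δx = (5.5 − 0)/4 = 1.375.
Left endpoints: 0, 1.375, 2.75, 4.125.
r(0) = -4, r(1.375) = 0.125, r(2.75) = 4.25, r(4.125) = 8.375.
Sum = Δx · [r(0) + r(1.375) + r(2.75) + r(4.125)].
Sum = 12.03125.

12.03125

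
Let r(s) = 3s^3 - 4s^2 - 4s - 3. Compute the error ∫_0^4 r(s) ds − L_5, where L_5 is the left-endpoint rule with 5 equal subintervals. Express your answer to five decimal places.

38.82667

Exact integral: ∫_0^4 r(s) ds ≈ 62.6666667.
L_5 = 23.84.
Error ≈ 62.6666667 − 23.84 ≈ 38.82667.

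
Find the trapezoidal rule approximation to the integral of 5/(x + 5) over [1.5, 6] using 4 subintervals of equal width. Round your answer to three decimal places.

2.639

Δx = (6 − 1.5)/4 = 1.125.
f(1.5) = 10/13, f(2.625) = 40/61, f(3.75) = 4/7, f(4.875) = 40/79, f(6) = 5/11.
T_4 = (Δx/2)·[f(x_0) + 2f(x_1) + 2f(x_2) + 2f(x_3) + f(x_4)].
Sum ≈ 2.639.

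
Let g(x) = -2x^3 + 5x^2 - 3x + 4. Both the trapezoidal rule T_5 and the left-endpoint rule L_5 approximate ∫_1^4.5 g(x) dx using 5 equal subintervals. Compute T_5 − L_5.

T_5 = -72.485.
L_5 = -39.41.
T_5 − L_5 = -33.075.

-33.075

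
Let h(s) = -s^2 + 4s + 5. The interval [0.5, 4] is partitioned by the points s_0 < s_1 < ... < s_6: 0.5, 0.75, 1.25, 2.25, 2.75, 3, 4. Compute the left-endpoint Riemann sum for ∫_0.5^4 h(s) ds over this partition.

28.421875

Subinterval widths: 0.25, 0.5, 1, 0.5, 0.25, 1.
Left endpoints: 0.5, 0.75, 1.25, 2.25, 2.75, 3.
h(0.5) = 6.75, h(0.75) = 7.4375, h(1.25) = 8.4375, h(2.25) = 8.9375, h(2.75) = 8.4375, h(3) = 8.
Sum = Σ Δs_i · h(s_i).
Sum = 28.421875.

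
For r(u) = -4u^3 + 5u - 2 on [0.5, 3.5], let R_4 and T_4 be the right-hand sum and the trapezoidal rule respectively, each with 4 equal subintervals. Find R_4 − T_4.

R_4 = -191.25.
T_4 = -132.75.
R_4 − T_4 = -58.5.

-58.5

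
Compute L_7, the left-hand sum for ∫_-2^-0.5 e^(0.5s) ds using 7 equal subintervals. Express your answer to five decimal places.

0.77860

Δs = (-0.5 − (-2))/7 = 3/14.
Left endpoints: -2, -25/14, -11/7, -19/14, -8/7, -13/14, -5/7.
f(-2) ≈ 0.36788, f(-25/14) ≈ 0.40948, f(-11/7) ≈ 0.45579, f(-19/14) ≈ 0.50734, f(-8/7) ≈ 0.56472, f(-13/14) ≈ 0.62858, f(-5/7) ≈ 0.69967.
Sum = Δs · [f(-2) + f(-25/14) + f(-11/7) + ...].
Sum ≈ 0.77860.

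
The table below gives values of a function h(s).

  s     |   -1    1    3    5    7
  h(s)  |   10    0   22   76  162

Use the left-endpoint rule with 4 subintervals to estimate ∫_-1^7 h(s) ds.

Δs = 2.
Sum = 2·[10 + 0 + 22 + 76] = 216.

216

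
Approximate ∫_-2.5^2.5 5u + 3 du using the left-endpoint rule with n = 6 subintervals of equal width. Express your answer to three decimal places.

4.583

Δu = (2.5 − (-2.5))/6 = 5/6.
Left endpoints: -2.5, -5/3, -5/6, 0, 5/6, 5/3.
f(-2.5) = -9.5, f(-5/3) = -16/3, f(-5/6) = -7/6, f(0) = 3, f(5/6) = 43/6, f(5/3) = 34/3.
Sum = Δu · [f(-2.5) + f(-5/3) + f(-5/6) + ...].
Sum ≈ 4.583.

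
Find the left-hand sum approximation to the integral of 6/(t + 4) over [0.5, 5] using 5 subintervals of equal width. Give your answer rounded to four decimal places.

4.4738

Δt = (5 − 0.5)/5 = 0.9.
Left endpoints: 0.5, 1.4, 2.3, 3.2, 4.1.
f(0.5) = 4/3, f(1.4) = 10/9, f(2.3) = 20/21, f(3.2) = 5/6, f(4.1) = 20/27.
Sum = Δt · [f(0.5) + f(1.4) + f(2.3) + f(3.2) + f(4.1)].
Sum ≈ 4.4738.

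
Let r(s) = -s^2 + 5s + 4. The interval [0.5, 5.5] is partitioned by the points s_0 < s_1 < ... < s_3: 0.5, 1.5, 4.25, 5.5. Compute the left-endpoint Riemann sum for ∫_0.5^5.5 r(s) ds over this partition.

40.671875

Subinterval widths: 1, 2.75, 1.25.
Left endpoints: 0.5, 1.5, 4.25.
r(0.5) = 6.25, r(1.5) = 9.25, r(4.25) = 7.1875.
Sum = Σ Δs_i · r(s_i).
Sum = 40.671875.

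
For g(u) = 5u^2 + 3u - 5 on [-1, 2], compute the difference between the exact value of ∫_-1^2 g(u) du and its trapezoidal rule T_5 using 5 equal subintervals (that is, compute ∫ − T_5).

Exact integral: ∫_-1^2 g(u) du = 4.5.
T_5 = 5.4.
Error = 4.5 − 5.4 = -0.9.

-0.9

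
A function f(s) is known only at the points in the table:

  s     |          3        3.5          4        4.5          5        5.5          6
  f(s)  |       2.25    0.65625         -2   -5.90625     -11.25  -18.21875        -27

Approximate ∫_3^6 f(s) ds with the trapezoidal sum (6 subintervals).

-24.546875

Δs = 0.5.
T_6 = (0.5/2)·[2.25 + 2·0.65625 + 2·(-2) + 2·(-5.90625) + 2·(-11.25) + 2·(-18.21875) + (-27)] = -24.546875.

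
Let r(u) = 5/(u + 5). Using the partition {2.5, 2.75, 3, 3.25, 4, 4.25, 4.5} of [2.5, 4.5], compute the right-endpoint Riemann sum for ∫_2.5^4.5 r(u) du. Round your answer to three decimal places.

Subinterval widths: 0.25, 0.25, 0.25, 0.75, 0.25, 0.25.
Right endpoints: 2.75, 3, 3.25, 4, 4.25, 4.5.
r(2.75) = 20/31, r(3) = 0.625, r(3.25) = 20/33, r(4) = 5/9, r(4.25) = 20/37, r(4.5) = 10/19.
Sum = Σ Δu_i · r(u_i).
Sum ≈ 1.152.

1.152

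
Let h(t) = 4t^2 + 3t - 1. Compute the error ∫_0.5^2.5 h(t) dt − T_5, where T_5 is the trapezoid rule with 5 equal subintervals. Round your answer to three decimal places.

-0.213

Exact integral: ∫_0.5^2.5 h(t) dt ≈ 27.66667.
T_5 = 27.88.
Error ≈ 27.66667 − 27.88 ≈ -0.213.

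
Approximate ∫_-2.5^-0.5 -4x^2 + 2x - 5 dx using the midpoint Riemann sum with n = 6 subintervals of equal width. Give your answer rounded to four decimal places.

Δx = (-0.5 − (-2.5))/6 = 1/3.
Midpoints: -7/3, -2, -5/3, -4/3, -1, -2/3.
f(-7/3) = -283/9, f(-2) = -25, f(-5/3) = -175/9, f(-4/3) = -133/9, f(-1) = -11, f(-2/3) = -73/9.
Sum = Δx · [f(-7/3) + f(-2) + f(-5/3) + ...].
Sum ≈ -36.5926.

-36.5926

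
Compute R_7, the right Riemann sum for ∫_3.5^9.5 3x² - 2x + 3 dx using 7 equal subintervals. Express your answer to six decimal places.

Δx = (9.5 − 3.5)/7 = 6/7.
Right endpoints: 61/14, 73/14, 85/14, 97/14, 109/14, 121/14, 9.5.
f(61/14) = 10043/196, f(73/14) = 14531/196, f(85/14) = 19883/196, f(97/14) = 26099/196, f(109/14) = 33179/196, f(121/14) = 41123/196, f(9.5) = 254.75.
Sum = Δx · [f(61/14) + f(73/14) + f(85/14) + ...].
Sum ≈ 851.846939.

851.846939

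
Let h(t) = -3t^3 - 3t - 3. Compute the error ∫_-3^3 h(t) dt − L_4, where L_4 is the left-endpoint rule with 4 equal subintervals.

-135

Exact integral: ∫_-3^3 h(t) dt = -18.
L_4 = 117.
Error = -18 − 117 = -135.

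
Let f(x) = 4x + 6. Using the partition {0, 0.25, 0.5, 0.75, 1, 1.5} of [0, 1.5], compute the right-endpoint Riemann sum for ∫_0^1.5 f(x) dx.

Subinterval widths: 0.25, 0.25, 0.25, 0.25, 0.5.
Right endpoints: 0.25, 0.5, 0.75, 1, 1.5.
f(0.25) = 7, f(0.5) = 8, f(0.75) = 9, f(1) = 10, f(1.5) = 12.
Sum = Σ Δx_i · f(x_i).
Sum = 14.5.

14.5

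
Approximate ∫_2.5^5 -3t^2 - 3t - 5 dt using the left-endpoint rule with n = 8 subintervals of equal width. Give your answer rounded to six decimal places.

Δt = (5 − 2.5)/8 = 0.3125.
Left endpoints: 2.5, 2.8125, 3.125, 3.4375, 3.75, 4.0625, 4.375, 4.6875.
f(2.5) = -31.25, f(2.8125) = -37.16796875, f(3.125) = -43.671875, f(3.4375) = -50.76171875, f(3.75) = -58.4375, f(4.0625) = -66.69921875, f(4.375) = -75.546875, f(4.6875) = -84.98046875.
Sum = Δt · [f(2.5) + f(2.8125) + f(3.125) + ...].
Sum ≈ -140.161133.

-140.161133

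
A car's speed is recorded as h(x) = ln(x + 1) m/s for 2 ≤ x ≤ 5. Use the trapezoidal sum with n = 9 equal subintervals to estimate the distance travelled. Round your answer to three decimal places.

4.453

Δx = (5 − 2)/9 = 1/3.
h(2) ≈ 1.099, h(7/3) ≈ 1.204, h(8/3) ≈ 1.299, h(3) ≈ 1.386, h(10/3) ≈ 1.466, h(11/3) ≈ 1.540, h(4) ≈ 1.609, h(13/3) ≈ 1.674, h(14/3) ≈ 1.735, h(5) ≈ 1.792.
T_9 = (Δx/2)·[h(x_0) + 2h(x_1) + ... + 2h(x_{8}) + h(x_9)].
Sum ≈ 4.453.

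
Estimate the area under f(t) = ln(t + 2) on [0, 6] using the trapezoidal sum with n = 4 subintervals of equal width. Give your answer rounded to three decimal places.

9.180

Δt = (6 − 0)/4 = 1.5.
f(0) ≈ 0.693, f(1.5) ≈ 1.253, f(3) ≈ 1.609, f(4.5) ≈ 1.872, f(6) ≈ 2.079.
T_4 = (Δt/2)·[f(t_0) + 2f(t_1) + 2f(t_2) + 2f(t_3) + f(t_4)].
Sum ≈ 9.180.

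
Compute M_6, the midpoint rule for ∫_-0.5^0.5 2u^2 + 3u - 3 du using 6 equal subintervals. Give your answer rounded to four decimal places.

Δu = (0.5 − (-0.5))/6 = 1/6.
Midpoints: -5/12, -0.25, -1/12, 1/12, 0.25, 5/12.
f(-5/12) = -281/72, f(-0.25) = -3.625, f(-1/12) = -233/72, f(1/12) = -197/72, f(0.25) = -2.125, f(5/12) = -101/72.
Sum = Δu · [f(-5/12) + f(-0.25) + f(-1/12) + ...].
Sum ≈ -2.8380.

-2.8380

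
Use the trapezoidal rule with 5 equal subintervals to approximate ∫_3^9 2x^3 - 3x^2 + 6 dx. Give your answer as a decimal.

Δx = (9 − 3)/5 = 1.2.
f(3) = 33, f(4.2) = 101.256, f(5.4) = 233.448, f(6.6) = 450.312, f(7.8) = 772.584, f(9) = 1221.
T_5 = (Δx/2)·[f(x_0) + 2f(x_1) + ... + 2f(x_{4}) + f(x_5)].
Sum = 2621.52.

2621.52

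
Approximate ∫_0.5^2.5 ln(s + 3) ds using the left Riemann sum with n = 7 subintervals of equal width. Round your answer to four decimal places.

Δs = (2.5 − 0.5)/7 = 2/7.
Left endpoints: 0.5, 11/14, 15/14, 19/14, 23/14, 27/14, 31/14.
f(0.5) ≈ 1.2528, f(11/14) ≈ 1.3312, f(15/14) ≈ 1.4040, f(19/14) ≈ 1.4718, f(23/14) ≈ 1.5353, f(27/14) ≈ 1.5950, f(31/14) ≈ 1.6514.
Sum = Δs · [f(0.5) + f(11/14) + f(15/14) + ...].
Sum ≈ 2.9262.

2.9262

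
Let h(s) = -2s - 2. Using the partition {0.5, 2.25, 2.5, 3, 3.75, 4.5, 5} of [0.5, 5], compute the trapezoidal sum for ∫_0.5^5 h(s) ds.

Subinterval widths: 1.75, 0.25, 0.5, 0.75, 0.75, 0.5.
h(0.5) = -3, h(2.25) = -6.5, h(2.5) = -7, h(3) = -8, h(3.75) = -9.5, h(4.5) = -11, h(5) = -12.
On each subinterval the trapezoid contributes (Δs_i/2)·[h(s_{i-1}) + h(s_i)].
Sum = -33.75.

-33.75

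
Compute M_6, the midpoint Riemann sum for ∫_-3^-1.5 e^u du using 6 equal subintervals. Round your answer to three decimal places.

Δu = (-1.5 − (-3))/6 = 0.25.
Midpoints: -2.875, -2.625, -2.375, -2.125, -1.875, -1.625.
f(-2.875) ≈ 0.056, f(-2.625) ≈ 0.072, f(-2.375) ≈ 0.093, f(-2.125) ≈ 0.119, f(-1.875) ≈ 0.153, f(-1.625) ≈ 0.197.
Sum = Δu · [f(-2.875) + f(-2.625) + f(-2.375) + ...].
Sum ≈ 0.173.

0.173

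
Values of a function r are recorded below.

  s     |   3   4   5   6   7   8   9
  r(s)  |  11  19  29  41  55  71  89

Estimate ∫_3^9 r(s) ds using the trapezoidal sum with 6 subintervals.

265

Δs = 1.
T_6 = (1/2)·[11 + 2·19 + 2·29 + 2·41 + 2·55 + 2·71 + 89] = 265.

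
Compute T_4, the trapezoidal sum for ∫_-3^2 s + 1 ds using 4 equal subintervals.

2.5

Δs = (2 − (-3))/4 = 1.25.
f(-3) = -2, f(-1.75) = -0.75, f(-0.5) = 0.5, f(0.75) = 1.75, f(2) = 3.
T_4 = (Δs/2)·[f(s_0) + 2f(s_1) + 2f(s_2) + 2f(s_3) + f(s_4)].
Sum = 2.5.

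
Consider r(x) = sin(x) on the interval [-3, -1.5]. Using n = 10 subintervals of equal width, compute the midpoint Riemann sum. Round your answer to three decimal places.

-1.062

Δx = (-1.5 − (-3))/10 = 0.15.
Midpoints: -2.925, -2.775, -2.625, -2.475, -2.325, -2.175, -2.025, -1.875, -1.725, -1.575.
r(-2.925) ≈ -0.215, r(-2.775) ≈ -0.358, r(-2.625) ≈ -0.494, r(-2.475) ≈ -0.618, r(-2.325) ≈ -0.729, r(-2.175) ≈ -0.823, r(-2.025) ≈ -0.899, r(-1.875) ≈ -0.954, r(-1.725) ≈ -0.988, r(-1.575) ≈ -1.000.
Sum = Δx · [r(-2.925) + r(-2.775) + r(-2.625) + ...].
Sum ≈ -1.062.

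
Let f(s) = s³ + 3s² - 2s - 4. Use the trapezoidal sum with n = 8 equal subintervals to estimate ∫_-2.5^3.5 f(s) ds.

58.78125

Δs = (3.5 − (-2.5))/8 = 0.75.
f(-2.5) = 4.125, f(-1.75) = 3.328125, f(-1) = 0, f(-0.25) = -3.328125, f(0.5) = -4.125, f(1.25) = 0.140625, f(2) = 12, f(2.75) = 33.984375, f(3.5) = 68.625.
T_8 = (Δs/2)·[f(s_0) + 2f(s_1) + ... + 2f(s_{7}) + f(s_8)].
Sum = 58.78125.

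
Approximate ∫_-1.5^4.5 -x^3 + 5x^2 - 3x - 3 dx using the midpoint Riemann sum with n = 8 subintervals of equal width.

11.109375

Δx = (4.5 − (-1.5))/8 = 0.75.
Midpoints: -1.125, -0.375, 0.375, 1.125, 1.875, 2.625, 3.375, 4.125.
f(-1.125) = 4161/512, f(-0.375) = -573/512, f(0.375) = -1779/512, f(1.125) = -753/512, f(1.875) = 1209/512, f(2.625) = 2811/512, f(3.375) = 2757/512, f(4.125) = -249/512.
Sum = Δx · [f(-1.125) + f(-0.375) + f(0.375) + ...].
Sum = 11.109375.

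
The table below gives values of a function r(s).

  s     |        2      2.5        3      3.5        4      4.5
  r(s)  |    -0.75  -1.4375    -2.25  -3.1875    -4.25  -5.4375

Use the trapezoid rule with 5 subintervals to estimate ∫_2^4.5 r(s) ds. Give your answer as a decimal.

-7.109375

Δs = 0.5.
T_5 = (0.5/2)·[(-0.75) + 2·(-1.4375) + 2·(-2.25) + 2·(-3.1875) + 2·(-4.25) + (-5.4375)] = -7.109375.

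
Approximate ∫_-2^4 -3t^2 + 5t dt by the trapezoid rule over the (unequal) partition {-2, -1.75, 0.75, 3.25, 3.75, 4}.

Subinterval widths: 0.25, 2.5, 2.5, 0.5, 0.25.
f(-2) = -22, f(-1.75) = -17.9375, f(0.75) = 2.0625, f(3.25) = -15.4375, f(3.75) = -23.4375, f(4) = -28.
On each subinterval the trapezoid contributes (Δt_i/2)·[f(t_{i-1}) + f(t_i)].
Sum = -57.703125.

-57.703125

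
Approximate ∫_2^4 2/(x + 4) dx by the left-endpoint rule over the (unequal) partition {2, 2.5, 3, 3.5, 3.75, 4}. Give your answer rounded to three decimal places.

0.595

Subinterval widths: 0.5, 0.5, 0.5, 0.25, 0.25.
Left endpoints: 2, 2.5, 3, 3.5, 3.75.
f(2) = 1/3, f(2.5) = 4/13, f(3) = 2/7, f(3.5) = 4/15, f(3.75) = 8/31.
Sum = Σ Δx_i · f(x_i).
Sum ≈ 0.595.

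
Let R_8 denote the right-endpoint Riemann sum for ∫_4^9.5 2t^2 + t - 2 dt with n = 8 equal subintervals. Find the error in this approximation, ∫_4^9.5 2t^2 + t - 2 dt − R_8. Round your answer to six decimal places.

Exact integral: ∫_4^9.5 f(t) dt ≈ 555.04166667.
R_8 ≈ 608.84570312.
Error ≈ 555.04166667 − 608.84570312 ≈ -53.804036.

-53.804036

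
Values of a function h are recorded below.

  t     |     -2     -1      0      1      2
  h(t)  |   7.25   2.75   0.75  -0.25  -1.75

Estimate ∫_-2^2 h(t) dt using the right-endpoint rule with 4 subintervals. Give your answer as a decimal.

1.5

Δt = 1.
Sum = 1·[2.75 + 0.75 + (-0.25) + (-1.75)] = 1.5.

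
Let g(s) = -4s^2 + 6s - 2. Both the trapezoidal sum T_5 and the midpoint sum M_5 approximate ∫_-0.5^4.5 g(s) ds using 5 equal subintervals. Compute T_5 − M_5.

-5

T_5 = -75.
M_5 = -70.
T_5 − M_5 = -5.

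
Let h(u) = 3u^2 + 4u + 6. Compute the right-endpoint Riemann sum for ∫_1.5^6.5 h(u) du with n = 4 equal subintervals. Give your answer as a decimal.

Δu = (6.5 − 1.5)/4 = 1.25.
Right endpoints: 2.75, 4, 5.25, 6.5.
h(2.75) = 39.6875, h(4) = 70, h(5.25) = 109.6875, h(6.5) = 158.75.
Sum = Δu · [h(2.75) + h(4) + h(5.25) + h(6.5)].
Sum = 472.65625.

472.65625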